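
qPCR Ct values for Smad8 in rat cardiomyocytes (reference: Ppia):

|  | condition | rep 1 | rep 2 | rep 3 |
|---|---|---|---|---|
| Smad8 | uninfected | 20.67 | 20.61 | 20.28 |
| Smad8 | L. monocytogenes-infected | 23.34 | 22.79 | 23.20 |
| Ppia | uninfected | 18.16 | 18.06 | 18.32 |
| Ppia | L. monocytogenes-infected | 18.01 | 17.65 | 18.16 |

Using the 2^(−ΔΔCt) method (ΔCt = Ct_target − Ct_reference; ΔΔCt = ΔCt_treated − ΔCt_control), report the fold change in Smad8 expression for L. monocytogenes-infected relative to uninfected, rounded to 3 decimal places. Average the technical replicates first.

0.141

Mean Ct: Smad8 uninfected 20.520; Smad8 L. monocytogenes-infected 23.110; Ppia uninfected 18.180; Ppia L. monocytogenes-infected 17.940
ΔCt(uninfected) = 20.520 − 18.180 = 2.340
ΔCt(L. monocytogenes-infected) = 23.110 − 17.940 = 5.170
ΔΔCt = 5.170 − 2.340 = 2.830
Fold change = 2^(−2.830) = 0.1406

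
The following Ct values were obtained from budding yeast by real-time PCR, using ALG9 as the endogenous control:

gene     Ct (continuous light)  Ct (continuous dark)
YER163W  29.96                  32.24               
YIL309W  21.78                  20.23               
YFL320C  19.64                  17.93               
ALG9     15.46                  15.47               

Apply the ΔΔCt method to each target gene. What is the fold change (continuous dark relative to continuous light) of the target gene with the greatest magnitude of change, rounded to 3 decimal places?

0.207

YER163W: ΔΔCt = (32.24−15.47) − (29.96−15.46) = 16.77 − 14.50 = 2.27; fold change = 2^-2.27 = 0.207
YIL309W: ΔΔCt = (20.23−15.47) − (21.78−15.46) = 4.76 − 6.32 = -1.56; fold change = 2^1.56 = 2.949
YFL320C: ΔΔCt = (17.93−15.47) − (19.64−15.46) = 2.46 − 4.18 = -1.72; fold change = 2^1.72 = 3.294
YER163W has the largest |ΔΔCt| = 2.27.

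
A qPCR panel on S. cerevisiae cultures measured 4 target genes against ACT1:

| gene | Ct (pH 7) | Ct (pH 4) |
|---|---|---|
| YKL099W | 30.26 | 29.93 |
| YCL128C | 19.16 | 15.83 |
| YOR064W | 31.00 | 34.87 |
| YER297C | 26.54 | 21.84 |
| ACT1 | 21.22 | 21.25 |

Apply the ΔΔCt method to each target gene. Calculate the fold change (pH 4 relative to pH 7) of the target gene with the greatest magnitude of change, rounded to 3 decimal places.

YKL099W: ΔΔCt = (29.93−21.25) − (30.26−21.22) = 8.68 − 9.04 = -0.36; fold change = 2^0.36 = 1.283
YCL128C: ΔΔCt = (15.83−21.25) − (19.16−21.22) = -5.42 − (-2.06) = -3.36; fold change = 2^3.36 = 10.267
YOR064W: ΔΔCt = (34.87−21.25) − (31.00−21.22) = 13.62 − 9.78 = 3.84; fold change = 2^-3.84 = 0.070
YER297C: ΔΔCt = (21.84−21.25) − (26.54−21.22) = 0.59 − 5.32 = -4.73; fold change = 2^4.73 = 26.538
YER297C has the largest |ΔΔCt| = 4.73.

26.538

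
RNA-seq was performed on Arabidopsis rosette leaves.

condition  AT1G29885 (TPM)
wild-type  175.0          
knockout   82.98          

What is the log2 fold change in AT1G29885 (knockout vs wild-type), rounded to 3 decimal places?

-1.077

Fold change = 82.98 / 175.0 = 0.4742
log2(0.4742) = -1.0765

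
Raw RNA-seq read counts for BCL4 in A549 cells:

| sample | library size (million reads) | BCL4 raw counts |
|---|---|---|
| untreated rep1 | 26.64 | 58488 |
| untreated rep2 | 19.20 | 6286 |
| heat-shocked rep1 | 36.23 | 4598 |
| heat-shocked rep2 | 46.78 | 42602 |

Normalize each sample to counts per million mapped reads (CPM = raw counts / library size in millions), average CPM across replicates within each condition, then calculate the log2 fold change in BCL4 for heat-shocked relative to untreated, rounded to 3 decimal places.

CPM(untreated rep1) = 58488 / 26.64 = 2195.4955
CPM(untreated rep2) = 6286 / 19.20 = 327.3958
CPM(heat-shocked rep1) = 4598 / 36.23 = 126.9114
CPM(heat-shocked rep2) = 42602 / 46.78 = 910.6883
mean CPM(untreated) = 1261.4457; mean CPM(heat-shocked) = 518.7999
Fold change = 518.7999 / 1261.4457 = 0.41127
log2(0.41127) = -1.2818

-1.282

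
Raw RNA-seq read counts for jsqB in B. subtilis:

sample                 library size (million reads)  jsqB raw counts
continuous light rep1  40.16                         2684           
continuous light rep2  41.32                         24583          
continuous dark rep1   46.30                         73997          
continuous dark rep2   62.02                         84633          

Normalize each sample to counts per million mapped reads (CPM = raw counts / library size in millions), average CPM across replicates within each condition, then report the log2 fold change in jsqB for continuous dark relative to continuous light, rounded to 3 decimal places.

CPM(continuous light rep1) = 2684 / 40.16 = 66.8327
CPM(continuous light rep2) = 24583 / 41.32 = 594.9419
CPM(continuous dark rep1) = 73997 / 46.30 = 1598.2073
CPM(continuous dark rep2) = 84633 / 62.02 = 1364.6082
mean CPM(continuous light) = 330.8873; mean CPM(continuous dark) = 1481.4078
Fold change = 1481.4078 / 330.8873 = 4.47708
log2(4.47708) = 2.1626

2.163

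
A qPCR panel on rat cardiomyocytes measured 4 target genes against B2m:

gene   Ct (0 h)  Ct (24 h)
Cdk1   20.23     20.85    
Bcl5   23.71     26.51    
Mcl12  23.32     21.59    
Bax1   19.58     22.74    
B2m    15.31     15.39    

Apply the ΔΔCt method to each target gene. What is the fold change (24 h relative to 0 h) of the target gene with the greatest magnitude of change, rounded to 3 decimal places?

0.118

Cdk1: ΔΔCt = (20.85−15.39) − (20.23−15.31) = 5.46 − 4.92 = 0.54; fold change = 2^-0.54 = 0.688
Bcl5: ΔΔCt = (26.51−15.39) − (23.71−15.31) = 11.12 − 8.40 = 2.72; fold change = 2^-2.72 = 0.152
Mcl12: ΔΔCt = (21.59−15.39) − (23.32−15.31) = 6.20 − 8.01 = -1.81; fold change = 2^1.81 = 3.506
Bax1: ΔΔCt = (22.74−15.39) − (19.58−15.31) = 7.35 − 4.27 = 3.08; fold change = 2^-3.08 = 0.118
Bax1 has the largest |ΔΔCt| = 3.08.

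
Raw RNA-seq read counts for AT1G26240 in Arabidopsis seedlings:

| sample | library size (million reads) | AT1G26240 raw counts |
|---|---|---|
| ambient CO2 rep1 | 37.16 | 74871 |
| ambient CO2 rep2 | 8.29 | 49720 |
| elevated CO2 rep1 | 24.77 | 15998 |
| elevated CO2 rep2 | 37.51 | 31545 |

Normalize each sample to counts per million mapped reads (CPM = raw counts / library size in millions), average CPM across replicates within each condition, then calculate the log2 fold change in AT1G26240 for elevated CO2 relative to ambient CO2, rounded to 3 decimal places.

-2.430

CPM(ambient CO2 rep1) = 74871 / 37.16 = 2014.8278
CPM(ambient CO2 rep2) = 49720 / 8.29 = 5997.5875
CPM(elevated CO2 rep1) = 15998 / 24.77 = 645.8619
CPM(elevated CO2 rep2) = 31545 / 37.51 = 840.9757
mean CPM(ambient CO2) = 4006.2076; mean CPM(elevated CO2) = 743.4188
Fold change = 743.4188 / 4006.2076 = 0.18557
log2(0.18557) = -2.4300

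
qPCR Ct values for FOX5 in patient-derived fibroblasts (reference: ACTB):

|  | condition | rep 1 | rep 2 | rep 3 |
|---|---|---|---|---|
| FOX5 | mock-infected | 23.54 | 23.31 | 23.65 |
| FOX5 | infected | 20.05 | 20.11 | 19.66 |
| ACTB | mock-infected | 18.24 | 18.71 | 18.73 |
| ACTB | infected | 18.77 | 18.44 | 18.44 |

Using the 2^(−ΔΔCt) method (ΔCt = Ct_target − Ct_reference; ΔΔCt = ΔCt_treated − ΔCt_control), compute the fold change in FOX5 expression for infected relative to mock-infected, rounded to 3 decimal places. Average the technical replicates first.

Mean Ct: FOX5 mock-infected 23.500; FOX5 infected 19.940; ACTB mock-infected 18.560; ACTB infected 18.550
ΔCt(mock-infected) = 23.500 − 18.560 = 4.940
ΔCt(infected) = 19.940 − 18.550 = 1.390
ΔΔCt = 1.390 − 4.940 = -3.550
Fold change = 2^(−(-3.550)) = 2^3.550 = 11.7127

11.713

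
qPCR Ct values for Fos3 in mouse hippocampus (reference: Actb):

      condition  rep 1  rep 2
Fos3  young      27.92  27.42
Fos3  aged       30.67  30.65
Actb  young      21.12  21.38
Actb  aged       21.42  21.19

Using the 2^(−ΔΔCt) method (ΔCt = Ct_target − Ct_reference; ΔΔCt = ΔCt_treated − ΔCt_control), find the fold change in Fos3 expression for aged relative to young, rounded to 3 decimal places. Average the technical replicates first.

Mean Ct: Fos3 young 27.670; Fos3 aged 30.660; Actb young 21.250; Actb aged 21.305
ΔCt(young) = 27.670 − 21.250 = 6.420
ΔCt(aged) = 30.660 − 21.305 = 9.355
ΔΔCt = 9.355 − 6.420 = 2.935
Fold change = 2^(−2.935) = 0.1308

0.131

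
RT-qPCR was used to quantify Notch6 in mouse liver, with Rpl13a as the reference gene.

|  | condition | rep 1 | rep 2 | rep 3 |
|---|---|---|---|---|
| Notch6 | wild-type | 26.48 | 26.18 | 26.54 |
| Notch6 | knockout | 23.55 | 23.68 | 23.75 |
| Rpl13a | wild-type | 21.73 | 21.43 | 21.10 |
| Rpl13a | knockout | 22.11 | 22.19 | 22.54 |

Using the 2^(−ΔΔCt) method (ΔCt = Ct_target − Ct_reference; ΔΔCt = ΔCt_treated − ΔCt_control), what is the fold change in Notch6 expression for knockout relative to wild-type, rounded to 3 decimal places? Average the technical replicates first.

12.126

Mean Ct: Notch6 wild-type 26.400; Notch6 knockout 23.660; Rpl13a wild-type 21.420; Rpl13a knockout 22.280
ΔCt(wild-type) = 26.400 − 21.420 = 4.980
ΔCt(knockout) = 23.660 − 22.280 = 1.380
ΔΔCt = 1.380 − 4.980 = -3.600
Fold change = 2^(−(-3.600)) = 2^3.600 = 12.1257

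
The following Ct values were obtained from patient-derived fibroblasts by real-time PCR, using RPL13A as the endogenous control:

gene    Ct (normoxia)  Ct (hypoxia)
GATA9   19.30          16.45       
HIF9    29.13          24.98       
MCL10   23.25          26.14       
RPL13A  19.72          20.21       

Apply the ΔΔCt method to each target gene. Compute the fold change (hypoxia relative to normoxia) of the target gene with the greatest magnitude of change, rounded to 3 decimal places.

24.933

GATA9: ΔΔCt = (16.45−20.21) − (19.30−19.72) = -3.76 − (-0.42) = -3.34; fold change = 2^3.34 = 10.126
HIF9: ΔΔCt = (24.98−20.21) − (29.13−19.72) = 4.77 − 9.41 = -4.64; fold change = 2^4.64 = 24.933
MCL10: ΔΔCt = (26.14−20.21) − (23.25−19.72) = 5.93 − 3.53 = 2.40; fold change = 2^-2.40 = 0.189
HIF9 has the largest |ΔΔCt| = 4.64.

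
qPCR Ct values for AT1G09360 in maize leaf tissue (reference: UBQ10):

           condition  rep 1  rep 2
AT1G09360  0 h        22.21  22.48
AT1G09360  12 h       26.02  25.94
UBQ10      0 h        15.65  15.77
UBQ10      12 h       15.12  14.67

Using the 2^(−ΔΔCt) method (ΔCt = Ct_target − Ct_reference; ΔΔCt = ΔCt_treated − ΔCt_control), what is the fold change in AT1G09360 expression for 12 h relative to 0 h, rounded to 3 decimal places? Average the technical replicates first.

0.046

Mean Ct: AT1G09360 0 h 22.345; AT1G09360 12 h 25.980; UBQ10 0 h 15.710; UBQ10 12 h 14.895
ΔCt(0 h) = 22.345 − 15.710 = 6.635
ΔCt(12 h) = 25.980 − 14.895 = 11.085
ΔΔCt = 11.085 − 6.635 = 4.450
Fold change = 2^(−4.450) = 0.0458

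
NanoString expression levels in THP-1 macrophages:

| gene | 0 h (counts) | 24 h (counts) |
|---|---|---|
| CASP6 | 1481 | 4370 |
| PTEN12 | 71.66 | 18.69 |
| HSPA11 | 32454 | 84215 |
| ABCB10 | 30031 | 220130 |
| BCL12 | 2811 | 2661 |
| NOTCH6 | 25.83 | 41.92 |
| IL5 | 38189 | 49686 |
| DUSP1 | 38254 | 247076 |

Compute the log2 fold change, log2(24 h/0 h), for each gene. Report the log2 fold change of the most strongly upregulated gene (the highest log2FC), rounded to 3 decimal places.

log2(4370/1481) = 1.561  (CASP6)
log2(18.69/71.66) = -1.939  (PTEN12)
log2(84215/32454) = 1.376  (HSPA11)
log2(220130/30031) = 2.874  (ABCB10)
log2(2661/2811) = -0.079  (BCL12)
log2(41.92/25.83) = 0.699  (NOTCH6)
log2(49686/38189) = 0.380  (IL5)
log2(247076/38254) = 2.691  (DUSP1)
ABCB10 is most strongly upregulated.

2.874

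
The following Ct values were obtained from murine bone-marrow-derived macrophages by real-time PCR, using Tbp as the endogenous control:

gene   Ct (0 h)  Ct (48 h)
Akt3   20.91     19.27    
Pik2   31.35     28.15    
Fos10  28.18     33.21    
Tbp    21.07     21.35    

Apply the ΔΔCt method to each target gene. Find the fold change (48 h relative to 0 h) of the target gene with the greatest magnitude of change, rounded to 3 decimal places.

Akt3: ΔΔCt = (19.27−21.35) − (20.91−21.07) = -2.08 − (-0.16) = -1.92; fold change = 2^1.92 = 3.784
Pik2: ΔΔCt = (28.15−21.35) − (31.35−21.07) = 6.80 − 10.28 = -3.48; fold change = 2^3.48 = 11.158
Fos10: ΔΔCt = (33.21−21.35) − (28.18−21.07) = 11.86 − 7.11 = 4.75; fold change = 2^-4.75 = 0.037
Fos10 has the largest |ΔΔCt| = 4.75.

0.037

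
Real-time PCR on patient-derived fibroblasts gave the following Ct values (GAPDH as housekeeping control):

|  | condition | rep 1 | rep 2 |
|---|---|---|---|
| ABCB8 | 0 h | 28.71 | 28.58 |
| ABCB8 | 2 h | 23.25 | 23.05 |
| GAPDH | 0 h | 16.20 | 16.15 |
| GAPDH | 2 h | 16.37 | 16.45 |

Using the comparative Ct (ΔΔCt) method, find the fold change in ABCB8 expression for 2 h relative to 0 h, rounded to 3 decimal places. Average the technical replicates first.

53.076

Mean Ct: ABCB8 0 h 28.645; ABCB8 2 h 23.150; GAPDH 0 h 16.175; GAPDH 2 h 16.410
ΔCt(0 h) = 28.645 − 16.175 = 12.470
ΔCt(2 h) = 23.150 − 16.410 = 6.740
ΔΔCt = 6.740 − 12.470 = -5.730
Fold change = 2^(−(-5.730)) = 2^5.730 = 53.0765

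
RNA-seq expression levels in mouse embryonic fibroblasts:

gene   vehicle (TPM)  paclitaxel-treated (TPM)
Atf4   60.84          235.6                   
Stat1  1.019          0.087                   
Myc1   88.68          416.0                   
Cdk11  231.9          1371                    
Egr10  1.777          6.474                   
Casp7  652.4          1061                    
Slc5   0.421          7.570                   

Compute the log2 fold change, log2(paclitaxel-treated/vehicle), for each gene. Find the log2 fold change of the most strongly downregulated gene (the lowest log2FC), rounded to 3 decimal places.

-3.550

log2(235.6/60.84) = 1.953  (Atf4)
log2(0.087/1.019) = -3.550  (Stat1)
log2(416.0/88.68) = 2.230  (Myc1)
log2(1371/231.9) = 2.564  (Cdk11)
log2(6.474/1.777) = 1.865  (Egr10)
log2(1061/652.4) = 0.702  (Casp7)
log2(7.570/0.421) = 4.168  (Slc5)
Stat1 is most strongly downregulated.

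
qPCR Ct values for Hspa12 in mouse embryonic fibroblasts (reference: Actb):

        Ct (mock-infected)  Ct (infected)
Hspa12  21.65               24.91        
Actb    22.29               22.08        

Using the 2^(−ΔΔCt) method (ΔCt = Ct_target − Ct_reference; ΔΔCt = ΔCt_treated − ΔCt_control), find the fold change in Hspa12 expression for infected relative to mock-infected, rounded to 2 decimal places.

ΔCt(mock-infected) = 21.650 − 22.290 = -0.640
ΔCt(infected) = 24.910 − 22.080 = 2.830
ΔΔCt = 2.830 − (-0.640) = 3.470
Fold change = 2^(−3.470) = 0.090

0.09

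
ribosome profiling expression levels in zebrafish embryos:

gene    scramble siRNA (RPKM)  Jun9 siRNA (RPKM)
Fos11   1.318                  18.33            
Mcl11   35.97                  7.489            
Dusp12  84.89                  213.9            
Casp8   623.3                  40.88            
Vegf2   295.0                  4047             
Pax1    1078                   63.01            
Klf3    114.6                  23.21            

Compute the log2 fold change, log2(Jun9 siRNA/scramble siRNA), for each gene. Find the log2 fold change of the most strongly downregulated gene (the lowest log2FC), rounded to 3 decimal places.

log2(18.33/1.318) = 3.798  (Fos11)
log2(7.489/35.97) = -2.264  (Mcl11)
log2(213.9/84.89) = 1.333  (Dusp12)
log2(40.88/623.3) = -3.930  (Casp8)
log2(4047/295.0) = 3.778  (Vegf2)
log2(63.01/1078) = -4.097  (Pax1)
log2(23.21/114.6) = -2.304  (Klf3)
Pax1 is most strongly downregulated.

-4.097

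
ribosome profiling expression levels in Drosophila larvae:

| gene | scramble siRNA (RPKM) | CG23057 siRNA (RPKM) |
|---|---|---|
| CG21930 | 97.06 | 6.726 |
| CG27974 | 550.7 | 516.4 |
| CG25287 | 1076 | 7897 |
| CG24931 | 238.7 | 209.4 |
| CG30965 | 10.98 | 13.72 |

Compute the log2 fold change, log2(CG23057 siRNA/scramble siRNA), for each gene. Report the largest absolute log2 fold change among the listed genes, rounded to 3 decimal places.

3.851

log2(6.726/97.06) = -3.851  (CG21930)
log2(516.4/550.7) = -0.093  (CG27974)
log2(7897/1076) = 2.876  (CG25287)
log2(209.4/238.7) = -0.189  (CG24931)
log2(13.72/10.98) = 0.321  (CG30965)
The largest magnitude belongs to CG21930.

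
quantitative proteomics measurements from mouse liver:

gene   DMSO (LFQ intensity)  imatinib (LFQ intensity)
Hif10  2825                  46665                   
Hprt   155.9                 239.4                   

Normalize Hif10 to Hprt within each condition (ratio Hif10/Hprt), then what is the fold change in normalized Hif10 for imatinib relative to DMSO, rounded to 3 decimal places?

Hif10/Hprt (DMSO) = 2825 / 155.9 = 18.121
Hif10/Hprt (imatinib) = 46665 / 239.4 = 194.92
Fold change = 194.92 / 18.121 = 10.7571

10.757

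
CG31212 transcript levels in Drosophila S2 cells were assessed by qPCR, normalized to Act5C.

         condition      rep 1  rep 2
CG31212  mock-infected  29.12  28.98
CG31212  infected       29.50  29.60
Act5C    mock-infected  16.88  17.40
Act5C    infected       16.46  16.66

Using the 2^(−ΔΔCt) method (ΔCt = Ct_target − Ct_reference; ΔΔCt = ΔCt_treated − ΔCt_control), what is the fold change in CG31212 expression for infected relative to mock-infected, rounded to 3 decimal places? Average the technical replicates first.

Mean Ct: CG31212 mock-infected 29.050; CG31212 infected 29.550; Act5C mock-infected 17.140; Act5C infected 16.560
ΔCt(mock-infected) = 29.050 − 17.140 = 11.910
ΔCt(infected) = 29.550 − 16.560 = 12.990
ΔΔCt = 12.990 − 11.910 = 1.080
Fold change = 2^(−1.080) = 0.4730

0.473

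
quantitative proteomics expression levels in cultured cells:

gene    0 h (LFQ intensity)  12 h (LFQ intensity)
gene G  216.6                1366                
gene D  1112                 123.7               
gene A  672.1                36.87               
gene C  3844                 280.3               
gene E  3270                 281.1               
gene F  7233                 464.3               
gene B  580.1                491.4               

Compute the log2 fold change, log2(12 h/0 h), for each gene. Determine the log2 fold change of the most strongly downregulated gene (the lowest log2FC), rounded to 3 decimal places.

-4.188

log2(1366/216.6) = 2.657  (gene G)
log2(123.7/1112) = -3.168  (gene D)
log2(36.87/672.1) = -4.188  (gene A)
log2(280.3/3844) = -3.778  (gene C)
log2(281.1/3270) = -3.540  (gene E)
log2(464.3/7233) = -3.961  (gene F)
log2(491.4/580.1) = -0.239  (gene B)
gene A is most strongly downregulated.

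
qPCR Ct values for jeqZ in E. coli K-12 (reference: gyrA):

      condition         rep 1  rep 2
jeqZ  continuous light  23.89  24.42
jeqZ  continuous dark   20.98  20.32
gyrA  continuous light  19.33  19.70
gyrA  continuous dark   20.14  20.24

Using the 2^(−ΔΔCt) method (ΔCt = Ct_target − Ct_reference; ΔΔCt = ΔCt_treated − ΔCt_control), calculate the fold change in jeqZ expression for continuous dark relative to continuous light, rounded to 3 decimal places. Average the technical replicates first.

Mean Ct: jeqZ continuous light 24.155; jeqZ continuous dark 20.650; gyrA continuous light 19.515; gyrA continuous dark 20.190
ΔCt(continuous light) = 24.155 − 19.515 = 4.640
ΔCt(continuous dark) = 20.650 − 20.190 = 0.460
ΔΔCt = 0.460 − 4.640 = -4.180
Fold change = 2^(−(-4.180)) = 2^4.180 = 18.1261

18.126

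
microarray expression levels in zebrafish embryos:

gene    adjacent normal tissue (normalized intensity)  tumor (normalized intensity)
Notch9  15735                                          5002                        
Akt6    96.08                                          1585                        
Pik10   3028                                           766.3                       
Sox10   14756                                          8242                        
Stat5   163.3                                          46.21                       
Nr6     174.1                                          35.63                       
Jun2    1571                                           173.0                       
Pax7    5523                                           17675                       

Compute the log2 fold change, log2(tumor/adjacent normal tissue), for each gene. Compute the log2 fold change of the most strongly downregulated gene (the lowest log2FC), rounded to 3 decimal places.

-3.183

log2(5002/15735) = -1.653  (Notch9)
log2(1585/96.08) = 4.044  (Akt6)
log2(766.3/3028) = -1.982  (Pik10)
log2(8242/14756) = -0.840  (Sox10)
log2(46.21/163.3) = -1.821  (Stat5)
log2(35.63/174.1) = -2.289  (Nr6)
log2(173.0/1571) = -3.183  (Jun2)
log2(17675/5523) = 1.678  (Pax7)
Jun2 is most strongly downregulated.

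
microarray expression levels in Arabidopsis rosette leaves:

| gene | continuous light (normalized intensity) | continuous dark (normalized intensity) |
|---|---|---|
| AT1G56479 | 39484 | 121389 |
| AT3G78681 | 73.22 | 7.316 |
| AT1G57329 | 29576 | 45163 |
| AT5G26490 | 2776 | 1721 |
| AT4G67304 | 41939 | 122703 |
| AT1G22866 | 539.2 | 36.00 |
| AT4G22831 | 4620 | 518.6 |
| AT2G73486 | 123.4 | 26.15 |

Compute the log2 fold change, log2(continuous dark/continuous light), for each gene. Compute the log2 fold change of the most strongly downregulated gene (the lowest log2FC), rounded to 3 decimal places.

log2(121389/39484) = 1.620  (AT1G56479)
log2(7.316/73.22) = -3.323  (AT3G78681)
log2(45163/29576) = 0.611  (AT1G57329)
log2(1721/2776) = -0.690  (AT5G26490)
log2(122703/41939) = 1.549  (AT4G67304)
log2(36.00/539.2) = -3.905  (AT1G22866)
log2(518.6/4620) = -3.155  (AT4G22831)
log2(26.15/123.4) = -2.238  (AT2G73486)
AT1G22866 is most strongly downregulated.

-3.905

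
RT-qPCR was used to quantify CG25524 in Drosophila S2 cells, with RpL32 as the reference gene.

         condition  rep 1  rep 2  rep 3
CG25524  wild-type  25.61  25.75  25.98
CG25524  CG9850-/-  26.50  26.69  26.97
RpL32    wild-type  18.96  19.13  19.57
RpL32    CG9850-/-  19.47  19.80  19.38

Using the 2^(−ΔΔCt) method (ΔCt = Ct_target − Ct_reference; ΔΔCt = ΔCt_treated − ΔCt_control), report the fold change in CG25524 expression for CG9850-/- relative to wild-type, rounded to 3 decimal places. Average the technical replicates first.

0.655

Mean Ct: CG25524 wild-type 25.780; CG25524 CG9850-/- 26.720; RpL32 wild-type 19.220; RpL32 CG9850-/- 19.550
ΔCt(wild-type) = 25.780 − 19.220 = 6.560
ΔCt(CG9850-/-) = 26.720 − 19.550 = 7.170
ΔΔCt = 7.170 − 6.560 = 0.610
Fold change = 2^(−0.610) = 0.6552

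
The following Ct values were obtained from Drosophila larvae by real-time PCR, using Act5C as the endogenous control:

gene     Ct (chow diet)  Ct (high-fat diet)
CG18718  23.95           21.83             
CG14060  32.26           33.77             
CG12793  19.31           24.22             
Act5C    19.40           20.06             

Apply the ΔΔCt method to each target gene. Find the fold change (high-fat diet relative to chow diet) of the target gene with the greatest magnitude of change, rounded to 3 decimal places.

0.053

CG18718: ΔΔCt = (21.83−20.06) − (23.95−19.40) = 1.77 − 4.55 = -2.78; fold change = 2^2.78 = 6.869
CG14060: ΔΔCt = (33.77−20.06) − (32.26−19.40) = 13.71 − 12.86 = 0.85; fold change = 2^-0.85 = 0.555
CG12793: ΔΔCt = (24.22−20.06) − (19.31−19.40) = 4.16 − (-0.09) = 4.25; fold change = 2^-4.25 = 0.053
CG12793 has the largest |ΔΔCt| = 4.25.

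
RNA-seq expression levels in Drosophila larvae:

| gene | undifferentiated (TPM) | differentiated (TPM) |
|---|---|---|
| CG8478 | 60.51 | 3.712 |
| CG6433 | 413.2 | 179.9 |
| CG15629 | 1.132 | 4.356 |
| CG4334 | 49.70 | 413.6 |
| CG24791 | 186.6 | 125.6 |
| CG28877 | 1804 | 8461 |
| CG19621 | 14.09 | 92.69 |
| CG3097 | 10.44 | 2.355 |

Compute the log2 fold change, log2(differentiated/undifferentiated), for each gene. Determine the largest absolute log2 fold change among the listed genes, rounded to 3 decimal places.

4.027

log2(3.712/60.51) = -4.027  (CG8478)
log2(179.9/413.2) = -1.200  (CG6433)
log2(4.356/1.132) = 1.944  (CG15629)
log2(413.6/49.70) = 3.057  (CG4334)
log2(125.6/186.6) = -0.571  (CG24791)
log2(8461/1804) = 2.230  (CG28877)
log2(92.69/14.09) = 2.718  (CG19621)
log2(2.355/10.44) = -2.148  (CG3097)
The largest magnitude belongs to CG8478.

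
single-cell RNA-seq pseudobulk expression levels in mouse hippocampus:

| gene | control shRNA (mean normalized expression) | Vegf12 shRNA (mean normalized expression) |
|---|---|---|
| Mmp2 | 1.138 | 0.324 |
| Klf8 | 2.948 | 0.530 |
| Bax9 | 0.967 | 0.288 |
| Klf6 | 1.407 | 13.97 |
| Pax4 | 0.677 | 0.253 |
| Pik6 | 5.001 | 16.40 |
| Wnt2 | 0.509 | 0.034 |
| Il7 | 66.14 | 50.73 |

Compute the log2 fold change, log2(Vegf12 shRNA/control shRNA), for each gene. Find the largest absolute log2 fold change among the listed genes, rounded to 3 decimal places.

log2(0.324/1.138) = -1.812  (Mmp2)
log2(0.530/2.948) = -2.476  (Klf8)
log2(0.288/0.967) = -1.747  (Bax9)
log2(13.97/1.407) = 3.312  (Klf6)
log2(0.253/0.677) = -1.420  (Pax4)
log2(16.40/5.001) = 1.713  (Pik6)
log2(0.034/0.509) = -3.904  (Wnt2)
log2(50.73/66.14) = -0.383  (Il7)
The largest magnitude belongs to Wnt2.

3.904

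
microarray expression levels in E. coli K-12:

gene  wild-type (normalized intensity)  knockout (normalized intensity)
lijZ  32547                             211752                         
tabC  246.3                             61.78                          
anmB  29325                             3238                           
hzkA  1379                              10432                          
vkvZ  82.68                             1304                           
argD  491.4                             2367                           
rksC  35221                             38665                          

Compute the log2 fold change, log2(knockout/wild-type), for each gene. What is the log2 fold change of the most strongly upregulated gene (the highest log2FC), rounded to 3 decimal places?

log2(211752/32547) = 2.702  (lijZ)
log2(61.78/246.3) = -1.995  (tabC)
log2(3238/29325) = -3.179  (anmB)
log2(10432/1379) = 2.919  (hzkA)
log2(1304/82.68) = 3.979  (vkvZ)
log2(2367/491.4) = 2.268  (argD)
log2(38665/35221) = 0.135  (rksC)
vkvZ is most strongly upregulated.

3.979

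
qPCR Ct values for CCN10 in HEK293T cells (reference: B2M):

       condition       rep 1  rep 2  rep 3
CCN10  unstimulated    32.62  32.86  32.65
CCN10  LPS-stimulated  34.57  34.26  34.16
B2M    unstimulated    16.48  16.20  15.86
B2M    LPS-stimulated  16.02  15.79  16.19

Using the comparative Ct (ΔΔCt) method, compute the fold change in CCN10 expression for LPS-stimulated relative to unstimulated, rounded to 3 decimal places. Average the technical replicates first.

0.287

Mean Ct: CCN10 unstimulated 32.710; CCN10 LPS-stimulated 34.330; B2M unstimulated 16.180; B2M LPS-stimulated 16.000
ΔCt(unstimulated) = 32.710 − 16.180 = 16.530
ΔCt(LPS-stimulated) = 34.330 − 16.000 = 18.330
ΔΔCt = 18.330 − 16.530 = 1.800
Fold change = 2^(−1.800) = 0.2872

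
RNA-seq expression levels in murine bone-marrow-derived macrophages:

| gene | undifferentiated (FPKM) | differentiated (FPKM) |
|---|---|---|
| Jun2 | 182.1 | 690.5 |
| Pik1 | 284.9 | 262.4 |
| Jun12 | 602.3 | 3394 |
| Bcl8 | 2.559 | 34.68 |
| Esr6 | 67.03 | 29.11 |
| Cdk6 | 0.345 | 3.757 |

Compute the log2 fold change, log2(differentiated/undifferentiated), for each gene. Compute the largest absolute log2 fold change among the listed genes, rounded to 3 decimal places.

log2(690.5/182.1) = 1.923  (Jun2)
log2(262.4/284.9) = -0.119  (Pik1)
log2(3394/602.3) = 2.494  (Jun12)
log2(34.68/2.559) = 3.760  (Bcl8)
log2(29.11/67.03) = -1.203  (Esr6)
log2(3.757/0.345) = 3.445  (Cdk6)
The largest magnitude belongs to Bcl8.

3.760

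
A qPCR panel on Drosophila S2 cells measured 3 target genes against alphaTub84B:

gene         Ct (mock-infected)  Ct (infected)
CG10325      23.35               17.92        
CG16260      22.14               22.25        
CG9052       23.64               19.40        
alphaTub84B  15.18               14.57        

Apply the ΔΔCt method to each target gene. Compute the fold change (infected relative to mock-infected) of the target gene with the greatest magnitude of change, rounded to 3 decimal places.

CG10325: ΔΔCt = (17.92−14.57) − (23.35−15.18) = 3.35 − 8.17 = -4.82; fold change = 2^4.82 = 28.246
CG16260: ΔΔCt = (22.25−14.57) − (22.14−15.18) = 7.68 − 6.96 = 0.72; fold change = 2^-0.72 = 0.607
CG9052: ΔΔCt = (19.40−14.57) − (23.64−15.18) = 4.83 − 8.46 = -3.63; fold change = 2^3.63 = 12.381
CG10325 has the largest |ΔΔCt| = 4.82.

28.246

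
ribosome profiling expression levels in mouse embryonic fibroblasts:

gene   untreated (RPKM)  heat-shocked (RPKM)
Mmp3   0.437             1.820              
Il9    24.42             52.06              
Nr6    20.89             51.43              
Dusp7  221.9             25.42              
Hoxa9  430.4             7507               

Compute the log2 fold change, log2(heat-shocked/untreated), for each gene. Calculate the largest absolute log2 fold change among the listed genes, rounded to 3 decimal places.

4.124

log2(1.820/0.437) = 2.058  (Mmp3)
log2(52.06/24.42) = 1.092  (Il9)
log2(51.43/20.89) = 1.300  (Nr6)
log2(25.42/221.9) = -3.126  (Dusp7)
log2(7507/430.4) = 4.124  (Hoxa9)
The largest magnitude belongs to Hoxa9.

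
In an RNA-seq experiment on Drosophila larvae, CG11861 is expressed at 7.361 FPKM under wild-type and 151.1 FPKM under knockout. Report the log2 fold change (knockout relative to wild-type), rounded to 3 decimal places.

Fold change = 151.1 / 7.361 = 20.5271
log2(20.5271) = 4.3595

4.359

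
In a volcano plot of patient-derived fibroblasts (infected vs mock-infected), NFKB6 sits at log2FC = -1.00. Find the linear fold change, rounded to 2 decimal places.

Fold change = 2^(-1.00) = 0.500

0.50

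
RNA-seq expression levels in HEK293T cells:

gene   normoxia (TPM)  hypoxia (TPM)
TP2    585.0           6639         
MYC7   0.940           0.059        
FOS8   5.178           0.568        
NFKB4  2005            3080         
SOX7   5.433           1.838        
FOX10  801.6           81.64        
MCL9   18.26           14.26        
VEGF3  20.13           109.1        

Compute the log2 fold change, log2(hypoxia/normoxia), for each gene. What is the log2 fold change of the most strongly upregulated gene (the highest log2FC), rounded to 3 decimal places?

3.504

log2(6639/585.0) = 3.504  (TP2)
log2(0.059/0.940) = -3.994  (MYC7)
log2(0.568/5.178) = -3.188  (FOS8)
log2(3080/2005) = 0.619  (NFKB4)
log2(1.838/5.433) = -1.564  (SOX7)
log2(81.64/801.6) = -3.296  (FOX10)
log2(14.26/18.26) = -0.357  (MCL9)
log2(109.1/20.13) = 2.438  (VEGF3)
TP2 is most strongly upregulated.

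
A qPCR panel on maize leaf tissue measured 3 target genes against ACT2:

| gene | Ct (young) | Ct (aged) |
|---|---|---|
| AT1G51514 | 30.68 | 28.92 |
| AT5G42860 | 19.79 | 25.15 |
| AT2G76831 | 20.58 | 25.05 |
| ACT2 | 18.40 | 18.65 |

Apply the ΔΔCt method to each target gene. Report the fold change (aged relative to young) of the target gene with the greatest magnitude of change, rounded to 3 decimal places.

0.029

AT1G51514: ΔΔCt = (28.92−18.65) − (30.68−18.40) = 10.27 − 12.28 = -2.01; fold change = 2^2.01 = 4.028
AT5G42860: ΔΔCt = (25.15−18.65) − (19.79−18.40) = 6.50 − 1.39 = 5.11; fold change = 2^-5.11 = 0.029
AT2G76831: ΔΔCt = (25.05−18.65) − (20.58−18.40) = 6.40 − 2.18 = 4.22; fold change = 2^-4.22 = 0.054
AT5G42860 has the largest |ΔΔCt| = 5.11.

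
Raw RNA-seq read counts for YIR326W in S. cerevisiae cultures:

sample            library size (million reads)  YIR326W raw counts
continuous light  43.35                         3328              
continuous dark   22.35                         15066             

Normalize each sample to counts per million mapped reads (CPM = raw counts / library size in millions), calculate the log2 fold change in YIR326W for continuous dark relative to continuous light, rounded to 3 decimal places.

CPM(continuous light) = 3328 / 43.35 = 76.7705
CPM(continuous dark) = 15066 / 22.35 = 674.0940
Fold change = 674.0940 / 76.7705 = 8.78064
log2(8.78064) = 3.1343

3.134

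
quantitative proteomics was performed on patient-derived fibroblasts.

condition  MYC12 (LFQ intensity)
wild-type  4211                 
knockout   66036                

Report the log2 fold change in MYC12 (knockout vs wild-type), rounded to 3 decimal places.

3.971

Fold change = 66036 / 4211 = 15.6818
log2(15.6818) = 3.9710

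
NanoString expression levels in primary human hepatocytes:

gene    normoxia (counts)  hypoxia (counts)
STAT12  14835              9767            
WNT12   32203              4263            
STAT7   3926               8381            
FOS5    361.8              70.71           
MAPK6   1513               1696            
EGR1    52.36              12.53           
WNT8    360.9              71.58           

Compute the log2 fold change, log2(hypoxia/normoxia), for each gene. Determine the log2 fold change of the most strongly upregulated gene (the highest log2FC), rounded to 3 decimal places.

1.094

log2(9767/14835) = -0.603  (STAT12)
log2(4263/32203) = -2.917  (WNT12)
log2(8381/3926) = 1.094  (STAT7)
log2(70.71/361.8) = -2.355  (FOS5)
log2(1696/1513) = 0.165  (MAPK6)
log2(12.53/52.36) = -2.063  (EGR1)
log2(71.58/360.9) = -2.334  (WNT8)
STAT7 is most strongly upregulated.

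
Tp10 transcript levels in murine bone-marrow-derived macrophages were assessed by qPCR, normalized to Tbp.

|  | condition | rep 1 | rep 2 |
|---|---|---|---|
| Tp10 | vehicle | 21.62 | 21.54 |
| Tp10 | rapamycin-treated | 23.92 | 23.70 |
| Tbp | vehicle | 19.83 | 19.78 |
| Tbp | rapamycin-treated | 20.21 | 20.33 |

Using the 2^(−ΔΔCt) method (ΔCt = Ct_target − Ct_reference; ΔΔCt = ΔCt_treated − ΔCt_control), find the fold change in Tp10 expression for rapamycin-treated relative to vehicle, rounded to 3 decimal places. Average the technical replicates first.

Mean Ct: Tp10 vehicle 21.580; Tp10 rapamycin-treated 23.810; Tbp vehicle 19.805; Tbp rapamycin-treated 20.270
ΔCt(vehicle) = 21.580 − 19.805 = 1.775
ΔCt(rapamycin-treated) = 23.810 − 20.270 = 3.540
ΔΔCt = 3.540 − 1.775 = 1.765
Fold change = 2^(−1.765) = 0.2942

0.294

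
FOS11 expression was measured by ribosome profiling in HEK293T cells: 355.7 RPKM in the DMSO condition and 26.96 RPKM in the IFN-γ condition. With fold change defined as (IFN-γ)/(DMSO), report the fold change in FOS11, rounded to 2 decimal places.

Fold change = 26.96 / 355.7 = 0.076
FOS11 is downregulated.

0.08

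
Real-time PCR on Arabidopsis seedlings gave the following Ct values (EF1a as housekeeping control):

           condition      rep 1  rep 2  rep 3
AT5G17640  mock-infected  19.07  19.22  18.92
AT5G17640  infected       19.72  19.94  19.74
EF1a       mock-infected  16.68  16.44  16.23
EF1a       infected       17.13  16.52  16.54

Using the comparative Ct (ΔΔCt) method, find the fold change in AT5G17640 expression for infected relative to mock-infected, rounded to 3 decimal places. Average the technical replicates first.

0.732

Mean Ct: AT5G17640 mock-infected 19.070; AT5G17640 infected 19.800; EF1a mock-infected 16.450; EF1a infected 16.730
ΔCt(mock-infected) = 19.070 − 16.450 = 2.620
ΔCt(infected) = 19.800 − 16.730 = 3.070
ΔΔCt = 3.070 − 2.620 = 0.450
Fold change = 2^(−0.450) = 0.7320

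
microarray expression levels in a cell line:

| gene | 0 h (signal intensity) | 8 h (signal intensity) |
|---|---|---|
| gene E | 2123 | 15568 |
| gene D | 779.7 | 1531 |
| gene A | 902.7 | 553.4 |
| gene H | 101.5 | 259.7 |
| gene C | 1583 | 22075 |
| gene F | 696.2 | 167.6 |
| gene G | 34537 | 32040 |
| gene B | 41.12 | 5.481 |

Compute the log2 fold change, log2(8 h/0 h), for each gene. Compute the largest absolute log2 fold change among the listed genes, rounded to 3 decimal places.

3.802

log2(15568/2123) = 2.874  (gene E)
log2(1531/779.7) = 0.973  (gene D)
log2(553.4/902.7) = -0.706  (gene A)
log2(259.7/101.5) = 1.355  (gene H)
log2(22075/1583) = 3.802  (gene C)
log2(167.6/696.2) = -2.054  (gene F)
log2(32040/34537) = -0.108  (gene G)
log2(5.481/41.12) = -2.907  (gene B)
The largest magnitude belongs to gene C.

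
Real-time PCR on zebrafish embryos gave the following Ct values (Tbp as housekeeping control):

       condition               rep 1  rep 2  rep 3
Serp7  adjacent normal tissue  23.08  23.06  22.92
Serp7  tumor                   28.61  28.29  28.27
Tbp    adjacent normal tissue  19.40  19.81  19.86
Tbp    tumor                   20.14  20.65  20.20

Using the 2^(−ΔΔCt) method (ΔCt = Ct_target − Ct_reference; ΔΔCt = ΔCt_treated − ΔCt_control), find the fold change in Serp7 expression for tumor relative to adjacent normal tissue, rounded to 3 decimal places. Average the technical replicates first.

Mean Ct: Serp7 adjacent normal tissue 23.020; Serp7 tumor 28.390; Tbp adjacent normal tissue 19.690; Tbp tumor 20.330
ΔCt(adjacent normal tissue) = 23.020 − 19.690 = 3.330
ΔCt(tumor) = 28.390 − 20.330 = 8.060
ΔΔCt = 8.060 − 3.330 = 4.730
Fold change = 2^(−4.730) = 0.0377

0.038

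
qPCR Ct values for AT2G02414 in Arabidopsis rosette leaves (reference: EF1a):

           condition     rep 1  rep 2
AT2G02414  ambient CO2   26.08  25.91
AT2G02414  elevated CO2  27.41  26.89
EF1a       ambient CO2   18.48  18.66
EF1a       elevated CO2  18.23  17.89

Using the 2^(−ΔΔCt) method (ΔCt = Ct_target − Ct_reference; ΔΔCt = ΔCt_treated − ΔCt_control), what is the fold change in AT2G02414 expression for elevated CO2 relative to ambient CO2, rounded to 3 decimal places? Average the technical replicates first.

0.315

Mean Ct: AT2G02414 ambient CO2 25.995; AT2G02414 elevated CO2 27.150; EF1a ambient CO2 18.570; EF1a elevated CO2 18.060
ΔCt(ambient CO2) = 25.995 − 18.570 = 7.425
ΔCt(elevated CO2) = 27.150 − 18.060 = 9.090
ΔΔCt = 9.090 − 7.425 = 1.665
Fold change = 2^(−1.665) = 0.3153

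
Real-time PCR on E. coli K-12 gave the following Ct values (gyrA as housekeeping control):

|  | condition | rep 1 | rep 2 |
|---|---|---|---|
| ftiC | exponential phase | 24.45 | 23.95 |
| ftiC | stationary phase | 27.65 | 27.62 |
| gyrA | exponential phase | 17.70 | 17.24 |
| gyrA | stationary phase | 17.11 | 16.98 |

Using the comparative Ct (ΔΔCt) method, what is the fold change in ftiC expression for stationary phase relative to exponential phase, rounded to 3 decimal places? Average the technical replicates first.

Mean Ct: ftiC exponential phase 24.200; ftiC stationary phase 27.635; gyrA exponential phase 17.470; gyrA stationary phase 17.045
ΔCt(exponential phase) = 24.200 − 17.470 = 6.730
ΔCt(stationary phase) = 27.635 − 17.045 = 10.590
ΔΔCt = 10.590 − 6.730 = 3.860
Fold change = 2^(−3.860) = 0.0689

0.069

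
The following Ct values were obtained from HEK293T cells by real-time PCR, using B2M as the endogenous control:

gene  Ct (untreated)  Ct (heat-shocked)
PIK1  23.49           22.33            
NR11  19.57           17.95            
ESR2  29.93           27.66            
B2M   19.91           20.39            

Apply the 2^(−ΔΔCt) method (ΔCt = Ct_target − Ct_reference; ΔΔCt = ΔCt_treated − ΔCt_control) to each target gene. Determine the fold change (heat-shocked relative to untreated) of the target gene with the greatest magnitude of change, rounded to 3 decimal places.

PIK1: ΔΔCt = (22.33−20.39) − (23.49−19.91) = 1.94 − 3.58 = -1.64; fold change = 2^1.64 = 3.117
NR11: ΔΔCt = (17.95−20.39) − (19.57−19.91) = -2.44 − (-0.34) = -2.10; fold change = 2^2.10 = 4.287
ESR2: ΔΔCt = (27.66−20.39) − (29.93−19.91) = 7.27 − 10.02 = -2.75; fold change = 2^2.75 = 6.727
ESR2 has the largest |ΔΔCt| = 2.75.

6.727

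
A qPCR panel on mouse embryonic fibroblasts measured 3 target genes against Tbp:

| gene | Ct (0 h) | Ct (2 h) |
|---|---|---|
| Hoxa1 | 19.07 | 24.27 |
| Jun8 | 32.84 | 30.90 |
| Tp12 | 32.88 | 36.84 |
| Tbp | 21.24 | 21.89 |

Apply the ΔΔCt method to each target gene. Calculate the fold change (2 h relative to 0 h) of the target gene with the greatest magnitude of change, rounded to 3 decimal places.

0.043

Hoxa1: ΔΔCt = (24.27−21.89) − (19.07−21.24) = 2.38 − (-2.17) = 4.55; fold change = 2^-4.55 = 0.043
Jun8: ΔΔCt = (30.90−21.89) − (32.84−21.24) = 9.01 − 11.60 = -2.59; fold change = 2^2.59 = 6.021
Tp12: ΔΔCt = (36.84−21.89) − (32.88−21.24) = 14.95 − 11.64 = 3.31; fold change = 2^-3.31 = 0.101
Hoxa1 has the largest |ΔΔCt| = 4.55.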